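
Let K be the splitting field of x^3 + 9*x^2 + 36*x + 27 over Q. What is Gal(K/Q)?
The polynomial is an irreducible cubic over Q and its discriminant is -22599, which is not a perfect square. For an irreducible cubic, a non-square discriminant gives Galois group S_3.

S_3 (order 6)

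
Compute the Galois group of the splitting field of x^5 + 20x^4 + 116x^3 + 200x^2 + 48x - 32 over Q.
The polynomial f is an irreducible quintic over Q, so G = Gal(f/Q) is a transitive subgroup of S_5: one of C_5 (5T1, order 5), D_5 (5T2, order 10), F_20 (5T3, order 20), A_5 (5T4, order 60) or S_5 (5T5, order 120). The discriminant of f is 8121314443264 = 2849792^2, a perfect square, so G is contained in A_5. The transitive groups of degree 5 contained in A_5 are: C_5 (5T1, order 5), D_5 (5T2, order 10), A_5 (5T4, order 60). By Dedekind's theorem, for a prime p not dividing disc(f) the degrees of the irreducible factors of f mod p form the cycle type of an element of G. Factoring f modulo the 14 such primes p <= 59 (skipping 2, 11, 23, which divide the discriminant), each new pattern first appears at: mod 3: f = (x^5 + 2x^4 + 2x^3 + 2x^2 + 1), pattern 5; mod 43: f = (x + 15)(x + 20)(x + 21)(x + 24)(x + 26), pattern 1+1+1+1+1. No other pattern occurs in this range, so the set of observed cycle types is {5, 1+1+1+1+1}. The candidates containing elements of all these cycle types are C_5 (5T1) of order 5, D_5 (5T2) of order 10, A_5 (5T4) of order 60; the others are excluded. The observed types are precisely the cycle types that occur in C_5 (5T1). Each of the other remaining candidates has further cycle types, and by the Chebotarev density theorem the matching factorization patterns would occur for a proportion of primes equal to their share of the group: D_5 (5T2) additionally contains elements of type 2+2+1 (5 of its 10 elements, about 50% of primes); A_5 (5T4) additionally contains elements of type 3+1+1, 2+2+1 (35 of its 60 elements, about 58% of primes). None of the 14 primes tested shows any such pattern (for each of these groups the chance of that is below 10^-4), which rules them out. Hence G = C_5 (5T1), of order 5.

C_5 (order 5)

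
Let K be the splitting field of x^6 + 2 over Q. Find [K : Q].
12

The degree of the splitting field over Q equals the order of the Galois group, so first determine the group. The polynomial f is an irreducible sextic over Q, so G = Gal(f/Q) is one of the 16 transitive subgroups 6T1, ..., 6T16 of S_6. The discriminant of f is -1492992, which is not a perfect square, so G is not contained in A_6. The transitive groups of degree 6 not contained in A_6 are: C_6 (6T1, order 6), S_3 (6T2, order 6), D_6 (6T3, order 12), C_3 x S_3 (6T5, order 18), A_4 x C_2 (6T6, order 24), S_4 (6T8, order 24), S_3 x S_3 (6T9, order 36), S_4 x C_2 (6T11, order 48), (S_3 x S_3) : C_2 (6T13, order 72), PGL(2,5) (6T14, order 120), S_6 (6T16, order 720). By Dedekind's theorem, for a prime p not dividing disc(f) the degrees of the irreducible factors of f mod p form the cycle type of an element of G. Factoring f modulo the 79 such primes p <= 419 (skipping 2, 3, which divide the discriminant), each new pattern first appears at: mod 5: f = (x^2 + 3)(x^2 + 2x + 3)(x^2 + 3x + 3), pattern 2+2+2; mod 7: f = (x^6 + 2), pattern 6; mod 11: f = (x + 2)(x + 9)(x^2 + 2x + 4)(x^2 + 9x + 4), pattern 2+2+1+1; mod 19: f = (x^3 + 6)(x^3 + 13), pattern 3+3; mod 43: f = (x + 3)(x + 18)(x + 21)(x + 22)(x + 25)(x + 40), pattern 1+1+1+1+1+1. No other pattern occurs in this range, so the set of observed cycle types is {2+2+2, 6, 2+2+1+1, 3+3, 1+1+1+1+1+1}. The candidates containing elements of all these cycle types are D_6 (6T3) of order 12, A_4 x C_2 (6T6) of order 24, S_3 x S_3 (6T9) of order 36, S_4 x C_2 (6T11) of order 48, (S_3 x S_3) : C_2 (6T13) of order 72, PGL(2,5) (6T14) of order 120, S_6 (6T16) of order 720; the others are excluded. The observed types are precisely the cycle types that occur in D_6 (6T3). Each of the other remaining candidates has further cycle types, and by the Chebotarev density theorem the matching factorization patterns would occur for a proportion of primes equal to their share of the group: A_4 x C_2 (6T6) additionally contains elements of type 2+1+1+1+1 (3 of its 24 elements, about 12% of primes); S_3 x S_3 (6T9) additionally contains elements of type 3+1+1+1 (4 of its 36 elements, about 11% of primes); S_4 x C_2 (6T11) additionally contains elements of type 4+2, 4+1+1, 2+1+1+1+1 (15 of its 48 elements, about 31% of primes); (S_3 x S_3) : C_2 (6T13) additionally contains elements of type 4+2, 3+2+1, 3+1+1+1, 2+1+1+1+1 (40 of its 72 elements, about 56% of primes); PGL(2,5) (6T14) additionally contains elements of type 5+1, 4+1+1 (54 of its 120 elements, about 45% of primes); S_6 (6T16) additionally contains elements of type 5+1, 4+2, 4+1+1, 3+2+1, 3+1+1+1, 2+1+1+1+1 (499 of its 720 elements, about 69% of primes). None of the 79 primes tested shows any such pattern (for each of these groups the chance of that is below 10^-4), which rules them out. Hence G = D_6 (6T3), of order 12. The Galois group D_6 (6T3) has order 12, so the splitting field has degree 12 over Q.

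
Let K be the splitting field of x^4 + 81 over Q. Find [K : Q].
4

The degree of the splitting field over Q equals the order of the Galois group, so first determine the group. The polynomial is an irreducible quartic over Q and its discriminant is 136048896 = 11664^2, a perfect square, so the Galois group is contained in A_4. The resolvent cubic y^3 - 324*y splits completely over Q, which gives the Klein four-group V_4. The Galois group V_4 (4T2) has order 4, so the splitting field has degree 4 over Q.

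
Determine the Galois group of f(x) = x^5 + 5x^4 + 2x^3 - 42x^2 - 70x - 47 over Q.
S_5

The polynomial f is an irreducible quintic over Q, so G = Gal(f/Q) is a transitive subgroup of S_5: one of C_5 (5T1, order 5), D_5 (5T2, order 10), F_20 (5T3, order 20), A_5 (5T4, order 60) or S_5 (5T5, order 120). The discriminant of f is 55518595669, which is not a perfect square, so G is not contained in A_5. The transitive groups of degree 5 not contained in A_5 are: F_20 (5T3, order 20), S_5 (5T5, order 120). By Dedekind's theorem, for a prime p not dividing disc(f) the degrees of the irreducible factors of f mod p form the cycle type of an element of G. Factoring f modulo the first such prime p = 2, each new pattern first appears at: mod 2: f = (x^2 + x + 1)(x^3 + x + 1), pattern 3+2. No other pattern occurs in this range, so the set of observed cycle types is {3+2}. Among the candidates above, the only group containing elements of all these cycle types is S_5 (5T5) — F_20 (5T3) lacks at least one of them. Hence G = S_5 (5T5), of order 120.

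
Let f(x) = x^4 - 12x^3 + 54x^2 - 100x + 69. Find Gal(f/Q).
The polynomial is an irreducible quartic over Q and its discriminant is 331776 = 576^2, a perfect square, so the Galois group is contained in A_4. The resolvent cubic y^3 - 54*y^2 + 924*y - 5032 is irreducible over Q. An irreducible resolvent with square discriminant gives A_4.

A_4 (order 12)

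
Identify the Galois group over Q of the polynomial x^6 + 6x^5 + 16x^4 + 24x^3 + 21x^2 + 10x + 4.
The polynomial f is an irreducible sextic over Q, so G = Gal(f/Q) is one of the 16 transitive subgroups 6T1, ..., 6T16 of S_6. The discriminant of f is -1722368, which is not a perfect square, so G is not contained in A_6. The transitive groups of degree 6 not contained in A_6 are: C_6 (6T1, order 6), S_3 (6T2, order 6), D_6 (6T3, order 12), C_3 x S_3 (6T5, order 18), A_4 x C_2 (6T6, order 24), S_4 (6T8, order 24), S_3 x S_3 (6T9, order 36), S_4 x C_2 (6T11, order 48), (S_3 x S_3) : C_2 (6T13, order 72), PGL(2,5) (6T14, order 120), S_6 (6T16, order 720). By Dedekind's theorem, for a prime p not dividing disc(f) the degrees of the irreducible factors of f mod p form the cycle type of an element of G. Factoring f modulo the 29 such primes p <= 127 (skipping 2, 29, which divide the discriminant), each new pattern first appears at: mod 3: f = (x^3 + x^2 + 2)(x^3 + 2x^2 + 2x + 2), pattern 3+3; mod 5: f = (x^6 + x^5 + x^4 + 4x^3 + x^2 + 4), pattern 6; mod 7: f = (x + 4)(x + 5)(x^4 + 4x^3 + 2x^2 + 3x + 3), pattern 4+1+1; mod 17: f = (x + 6)(x + 13)(x^2 + 14)(x^2 + 4x + 1), pattern 2+2+1+1; mod 23: f = (x^2 + 2x + 5)(x^2 + 12x + 2)(x^2 + 15x + 5), pattern 2+2+2; mod 67: f = (x^2 + 2x + 15)(x^4 + 4x^3 + 60x^2 + 45x + 36), pattern 4+2; mod 127: f = (x + 41)(x + 61)(x + 68)(x + 88)(x^2 + 2x + 122), pattern 2+1+1+1+1. No other pattern occurs in this range, so the set of observed cycle types is {3+3, 6, 4+1+1, 2+2+1+1, 2+2+2, 4+2, 2+1+1+1+1}. The candidates containing elements of all these cycle types are S_4 x C_2 (6T11) of order 48, S_6 (6T16) of order 720; the others are excluded. The observed types are precisely the cycle types that occur in S_4 x C_2 (6T11) (apart from the identity). Each of the other remaining candidates has further cycle types, and by the Chebotarev density theorem the matching factorization patterns would occur for a proportion of primes equal to their share of the group: S_6 (6T16) additionally contains elements of type 5+1, 3+2+1, 3+1+1+1 (304 of its 720 elements, about 42% of primes). None of the 29 primes tested shows any such pattern (for each of these groups the chance of that is below 10^-4), which rules them out. Hence G = S_4 x C_2 (6T11), of order 48.

6T11: S_4 x C_2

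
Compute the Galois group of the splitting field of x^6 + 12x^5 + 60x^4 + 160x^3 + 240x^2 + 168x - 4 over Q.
The polynomial f is an irreducible sextic over Q, so G = Gal(f/Q) is one of the 16 transitive subgroups 6T1, ..., 6T16 of S_6. The discriminant of f is 746496000000 = 864000^2, a perfect square, so G is contained in A_6. The transitive groups of degree 6 contained in A_6 are: A_4 (6T4, order 12), S_4 (6T7, order 24), (C_3 x C_3) : C_4 (6T10, order 36), PSL(2,5) (6T12, order 60), A_6 (6T15, order 360). By Dedekind's theorem, for a prime p not dividing disc(f) the degrees of the irreducible factors of f mod p form the cycle type of an element of G. Factoring f modulo the 6 such primes p <= 23 (skipping 2, 3, 5, which divide the discriminant), each new pattern first appears at: mod 7: f = (x + 6)(x^5 + 6x^4 + 3x^3 + 2x^2 + 4x + 4), pattern 5+1; mod 23: f = (x + 4)(x + 13)(x + 18)(x^3 + x + 17), pattern 3+1+1+1. No other pattern occurs in this range, so the set of observed cycle types is {5+1, 3+1+1+1}. Among the candidates above, the only group containing elements of all these cycle types is A_6 (6T15) — each of A_4 (6T4), S_4 (6T7), (C_3 x C_3) : C_4 (6T10), PSL(2,5) (6T12) lacks at least one of them. Hence G = A_6 (6T15), of order 360.

A_6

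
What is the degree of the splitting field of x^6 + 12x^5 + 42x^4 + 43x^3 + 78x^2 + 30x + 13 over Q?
18

The degree of the splitting field over Q equals the order of the Galois group, so first determine the group. The polynomial f is an irreducible sextic over Q, so G = Gal(f/Q) is one of the 16 transitive subgroups 6T1, ..., 6T16 of S_6. The discriminant of f is -152796047606667, which is not a perfect square, so G is not contained in A_6. The transitive groups of degree 6 not contained in A_6 are: C_6 (6T1, order 6), S_3 (6T2, order 6), D_6 (6T3, order 12), C_3 x S_3 (6T5, order 18), A_4 x C_2 (6T6, order 24), S_4 (6T8, order 24), S_3 x S_3 (6T9, order 36), S_4 x C_2 (6T11, order 48), (S_3 x S_3) : C_2 (6T13, order 72), PGL(2,5) (6T14, order 120), S_6 (6T16, order 720). By Dedekind's theorem, for a prime p not dividing disc(f) the degrees of the irreducible factors of f mod p form the cycle type of an element of G. Factoring f modulo the 33 such primes p <= 149 (skipping 3, 43, which divide the discriminant), each new pattern first appears at: mod 2: f = (x^6 + x^3 + 1), pattern 6; mod 7: f = (x + 1)(x + 2)(x + 3)(x^3 + 6x^2 + 2x + 1), pattern 3+1+1+1; mod 17: f = (x^2 + 6x + 3)(x^2 + 8x + 6)(x^2 + 15x + 13), pattern 2+2+2; mod 19: f = (x^3 + 6x^2 + 10x + 11)(x^3 + 6x^2 + 15x + 15), pattern 3+3; mod 73: f = (x + 4)(x + 25)(x + 36)(x + 39)(x + 55)(x + 72), pattern 1+1+1+1+1+1. No other pattern occurs in this range, so the set of observed cycle types is {6, 3+1+1+1, 2+2+2, 3+3, 1+1+1+1+1+1}. The candidates containing elements of all these cycle types are C_3 x S_3 (6T5) of order 18, S_3 x S_3 (6T9) of order 36, (S_3 x S_3) : C_2 (6T13) of order 72, S_6 (6T16) of order 720; the others are excluded. The observed types are precisely the cycle types that occur in C_3 x S_3 (6T5). Each of the other remaining candidates has further cycle types, and by the Chebotarev density theorem the matching factorization patterns would occur for a proportion of primes equal to their share of the group: S_3 x S_3 (6T9) additionally contains elements of type 2+2+1+1 (9 of its 36 elements, about 25% of primes); (S_3 x S_3) : C_2 (6T13) additionally contains elements of type 4+2, 3+2+1, 2+2+1+1, 2+1+1+1+1 (45 of its 72 elements, about 62% of primes); S_6 (6T16) additionally contains elements of type 5+1, 4+2, 4+1+1, 3+2+1, 2+2+1+1, 2+1+1+1+1 (504 of its 720 elements, about 70% of primes). None of the 33 primes tested shows any such pattern (for each of these groups the chance of that is below 10^-4), which rules them out. Hence G = C_3 x S_3 (6T5), of order 18. The Galois group C_3 x S_3 (6T5) has order 18, so the splitting field has degree 18 over Q.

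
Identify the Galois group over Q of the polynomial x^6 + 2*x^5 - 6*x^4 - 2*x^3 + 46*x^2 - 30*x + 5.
The polynomial f is an irreducible sextic over Q, so G = Gal(f/Q) is one of the 16 transitive subgroups 6T1, ..., 6T16 of S_6. The discriminant of f is 90962560000 = 301600^2, a perfect square, so G is contained in A_6. The transitive groups of degree 6 contained in A_6 are: A_4 (6T4, order 12), S_4 (6T7, order 24), (C_3 x C_3) : C_4 (6T10, order 36), PSL(2,5) (6T12, order 60), A_6 (6T15, order 360). By Dedekind's theorem, for a prime p not dividing disc(f) the degrees of the irreducible factors of f mod p form the cycle type of an element of G. Factoring f modulo the 19 such primes p <= 83 (skipping 2, 5, 13, 29, which divide the discriminant), each new pattern first appears at: mod 3: f = (x^2 + 2x + 2)(x^4 + x^2 + 2x + 1), pattern 4+2; mod 11: f = (x^3 + 4x^2 + 10x + 5)(x^3 + 9x^2 + 3x + 1), pattern 3+3; mod 19: f = (x + 1)(x + 4)(x^2 + 17x + 10)(x^2 + 18x + 12), pattern 2+2+1+1; mod 61: f = (x + 30)(x + 37)(x + 47)(x^3 + 10x^2 + 24x + 41), pattern 3+1+1+1. No other pattern occurs in this range, so the set of observed cycle types is {4+2, 3+3, 2+2+1+1, 3+1+1+1}. The candidates containing elements of all these cycle types are (C_3 x C_3) : C_4 (6T10) of order 36, A_6 (6T15) of order 360; the others are excluded. The observed types are precisely the cycle types that occur in (C_3 x C_3) : C_4 (6T10) (apart from the identity). Each of the other remaining candidates has further cycle types, and by the Chebotarev density theorem the matching factorization patterns would occur for a proportion of primes equal to their share of the group: A_6 (6T15) additionally contains elements of type 5+1 (144 of its 360 elements, about 40% of primes). None of the 19 primes tested shows any such pattern (for each of these groups the chance of that is below 10^-4), which rules them out. Hence G = (C_3 x C_3) : C_4 (6T10), of order 36.

(C_3 x C_3) : C_4 (order 36)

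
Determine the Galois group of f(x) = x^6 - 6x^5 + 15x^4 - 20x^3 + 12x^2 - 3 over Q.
A_4 (also written A4)

The polynomial f is an irreducible sextic over Q, so G = Gal(f/Q) is one of the 16 transitive subgroups 6T1, ..., 6T16 of S_6. The discriminant of f is 419904 = 648^2, a perfect square, so G is contained in A_6. The transitive groups of degree 6 contained in A_6 are: A_4 (6T4, order 12), S_4 (6T7, order 24), (C_3 x C_3) : C_4 (6T10, order 36), PSL(2,5) (6T12, order 60), A_6 (6T15, order 360). By Dedekind's theorem, for a prime p not dividing disc(f) the degrees of the irreducible factors of f mod p form the cycle type of an element of G. Factoring f modulo the 33 such primes p <= 149 (skipping 2, 3, which divide the discriminant), each new pattern first appears at: mod 5: f = (x^3 + x^2 + 3x + 4)(x^3 + 3x^2 + 4x + 3), pattern 3+3; mod 17: f = (x + 1)(x + 14)(x^2 + 15x + 8)(x^2 + 15x + 15), pattern 2+2+1+1; mod 71: f = (x + 3)(x + 4)(x + 31)(x + 38)(x + 65)(x + 66), pattern 1+1+1+1+1+1. No other pattern occurs in this range, so the set of observed cycle types is {3+3, 2+2+1+1, 1+1+1+1+1+1}. The candidates containing elements of all these cycle types are A_4 (6T4) of order 12, S_4 (6T7) of order 24, (C_3 x C_3) : C_4 (6T10) of order 36, PSL(2,5) (6T12) of order 60, A_6 (6T15) of order 360; the others are excluded. The observed types are precisely the cycle types that occur in A_4 (6T4). Each of the other remaining candidates has further cycle types, and by the Chebotarev density theorem the matching factorization patterns would occur for a proportion of primes equal to their share of the group: S_4 (6T7) additionally contains elements of type 4+2 (6 of its 24 elements, about 25% of primes); (C_3 x C_3) : C_4 (6T10) additionally contains elements of type 4+2, 3+1+1+1 (22 of its 36 elements, about 61% of primes); PSL(2,5) (6T12) additionally contains elements of type 5+1 (24 of its 60 elements, about 40% of primes); A_6 (6T15) additionally contains elements of type 5+1, 4+2, 3+1+1+1 (274 of its 360 elements, about 76% of primes). None of the 33 primes tested shows any such pattern (for each of these groups the chance of that is below 10^-4), which rules them out. Hence G = A_4 (6T4), of order 12.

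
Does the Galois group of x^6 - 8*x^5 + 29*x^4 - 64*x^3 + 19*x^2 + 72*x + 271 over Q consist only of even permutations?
Yes

The polynomial is irreducible of degree 6 over Q. Its discriminant is 564385546240000 = 23756800^2, a perfect square. A Galois group lies in the alternating group exactly when the discriminant is a square in Q, so the Galois group ((C_3 x C_3) : C_4) is contained in A_6.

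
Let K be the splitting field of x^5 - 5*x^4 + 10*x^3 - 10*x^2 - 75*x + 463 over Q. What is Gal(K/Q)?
D_5 (also written D5)

The polynomial f is an irreducible quintic over Q, so G = Gal(f/Q) is a transitive subgroup of S_5: one of C_5 (5T1, order 5), D_5 (5T2, order 10), F_20 (5T3, order 20), A_5 (5T4, order 60) or S_5 (5T5, order 120). The discriminant of f is 67108864000000 = 8192000^2, a perfect square, so G is contained in A_5. The transitive groups of degree 5 contained in A_5 are: C_5 (5T1, order 5), D_5 (5T2, order 10), A_5 (5T4, order 60). By Dedekind's theorem, for a prime p not dividing disc(f) the degrees of the irreducible factors of f mod p form the cycle type of an element of G. Factoring f modulo the 23 such primes p <= 97 (skipping 2, 5, which divide the discriminant), each new pattern first appears at: mod 3: f = (x + 2)(x^2 + 1)(x^2 + 2x + 2), pattern 2+2+1; mod 7: f = (x^5 + 2x^4 + 3x^3 + 4x^2 + 2x + 1), pattern 5. No other pattern occurs in this range, so the set of observed cycle types is {2+2+1, 5}. The candidates containing elements of all these cycle types are D_5 (5T2) of order 10, A_5 (5T4) of order 60; the others are excluded. The observed types are precisely the cycle types that occur in D_5 (5T2) (apart from the identity). Each of the other remaining candidates has further cycle types, and by the Chebotarev density theorem the matching factorization patterns would occur for a proportion of primes equal to their share of the group: A_5 (5T4) additionally contains elements of type 3+1+1 (20 of its 60 elements, about 33% of primes). None of the 23 primes tested shows any such pattern (for each of these groups the chance of that is below 10^-4), which rules them out. Hence G = D_5 (5T2), of order 10.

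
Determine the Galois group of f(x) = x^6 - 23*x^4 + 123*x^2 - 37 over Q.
The polynomial f is an irreducible sextic over Q, so G = Gal(f/Q) is one of the 16 transitive subgroups 6T1, ..., 6T16 of S_6. The discriminant of f is 870211913777152, which is not a perfect square, so G is not contained in A_6. The transitive groups of degree 6 not contained in A_6 are: C_6 (6T1, order 6), S_3 (6T2, order 6), D_6 (6T3, order 12), C_3 x S_3 (6T5, order 18), A_4 x C_2 (6T6, order 24), S_4 (6T8, order 24), S_3 x S_3 (6T9, order 36), S_4 x C_2 (6T11, order 48), (S_3 x S_3) : C_2 (6T13, order 72), PGL(2,5) (6T14, order 120), S_6 (6T16, order 720). By Dedekind's theorem, for a prime p not dividing disc(f) the degrees of the irreducible factors of f mod p form the cycle type of an element of G. Factoring f modulo the 23 such primes p <= 97 (skipping 2, 37, which divide the discriminant), each new pattern first appears at: mod 3: f = (x^3 + x^2 + x + 2)(x^3 + 2x^2 + x + 1), pattern 3+3; mod 5: f = (x^2 + 3)(x^2 + 2x + 4)(x^2 + 3x + 4), pattern 2+2+2; mod 67: f = (x + 5)(x + 6)(x + 30)(x + 37)(x + 61)(x + 62), pattern 1+1+1+1+1+1. No other pattern occurs in this range, so the set of observed cycle types is {3+3, 2+2+2, 1+1+1+1+1+1}. The candidates containing elements of all these cycle types are C_6 (6T1) of order 6, S_3 (6T2) of order 6, D_6 (6T3) of order 12, C_3 x S_3 (6T5) of order 18, A_4 x C_2 (6T6) of order 24, S_4 (6T8) of order 24, S_3 x S_3 (6T9) of order 36, S_4 x C_2 (6T11) of order 48, (S_3 x S_3) : C_2 (6T13) of order 72, PGL(2,5) (6T14) of order 120, S_6 (6T16) of order 720; the others are excluded. The observed types are precisely the cycle types that occur in S_3 (6T2). Each of the other remaining candidates has further cycle types, and by the Chebotarev density theorem the matching factorization patterns would occur for a proportion of primes equal to their share of the group: C_6 (6T1) additionally contains elements of type 6 (2 of its 6 elements, about 33% of primes); D_6 (6T3) additionally contains elements of type 6, 2+2+1+1 (5 of its 12 elements, about 42% of primes); C_3 x S_3 (6T5) additionally contains elements of type 6, 3+1+1+1 (10 of its 18 elements, about 56% of primes); A_4 x C_2 (6T6) additionally contains elements of type 6, 2+2+1+1, 2+1+1+1+1 (14 of its 24 elements, about 58% of primes); S_4 (6T8) additionally contains elements of type 4+1+1, 2+2+1+1 (9 of its 24 elements, about 38% of primes); S_3 x S_3 (6T9) additionally contains elements of type 6, 3+1+1+1, 2+2+1+1 (25 of its 36 elements, about 69% of primes); S_4 x C_2 (6T11) additionally contains elements of type 6, 4+2, 4+1+1, 2+2+1+1, 2+1+1+1+1 (32 of its 48 elements, about 67% of primes); (S_3 x S_3) : C_2 (6T13) additionally contains elements of type 6, 4+2, 3+2+1, 3+1+1+1, 2+2+1+1, 2+1+1+1+1 (61 of its 72 elements, about 85% of primes); PGL(2,5) (6T14) additionally contains elements of type 6, 5+1, 4+1+1, 2+2+1+1 (89 of its 120 elements, about 74% of primes); S_6 (6T16) additionally contains elements of type 6, 5+1, 4+2, 4+1+1, 3+2+1, 3+1+1+1, 2+2+1+1, 2+1+1+1+1 (664 of its 720 elements, about 92% of primes). None of the 23 primes tested shows any such pattern (for each of these groups the chance of that is below 10^-4), which rules them out. Hence G = S_3 (6T2), of order 6.

S_3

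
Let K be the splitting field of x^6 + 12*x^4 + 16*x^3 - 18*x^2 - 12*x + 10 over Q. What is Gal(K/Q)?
The polynomial f is an irreducible sextic over Q, so G = Gal(f/Q) is one of the 16 transitive subgroups 6T1, ..., 6T16 of S_6. The discriminant of f is 264479053824, which is not a perfect square, so G is not contained in A_6. The transitive groups of degree 6 not contained in A_6 are: C_6 (6T1, order 6), S_3 (6T2, order 6), D_6 (6T3, order 12), C_3 x S_3 (6T5, order 18), A_4 x C_2 (6T6, order 24), S_4 (6T8, order 24), S_3 x S_3 (6T9, order 36), S_4 x C_2 (6T11, order 48), (S_3 x S_3) : C_2 (6T13, order 72), PGL(2,5) (6T14, order 120), S_6 (6T16, order 720). By Dedekind's theorem, for a prime p not dividing disc(f) the degrees of the irreducible factors of f mod p form the cycle type of an element of G. Factoring f modulo the 14 such primes p <= 53 (skipping 2, 3, which divide the discriminant), each new pattern first appears at: mod 5: f = (x)(x + 2)(x^2 + 3)(x^2 + 3x + 3), pattern 2+2+1+1; mod 7: f = (x^6 + 5x^4 + 2x^3 + 3x^2 + 2x + 3), pattern 6; mod 19: f = (x + 11)(x + 12)(x + 15)(x^3 + 10x + 12), pattern 3+1+1+1; mod 31: f = (x^2 + 5x + 21)(x^2 + 11x + 17)(x^2 + 15x + 20), pattern 2+2+2; mod 43: f = (x^3 + 27x + 29)(x^3 + 28x + 30), pattern 3+3. No other pattern occurs in this range, so the set of observed cycle types is {2+2+1+1, 6, 3+1+1+1, 2+2+2, 3+3}. The candidates containing elements of all these cycle types are S_3 x S_3 (6T9) of order 36, (S_3 x S_3) : C_2 (6T13) of order 72, S_6 (6T16) of order 720; the others are excluded. The observed types are precisely the cycle types that occur in S_3 x S_3 (6T9) (apart from the identity). Each of the other remaining candidates has further cycle types, and by the Chebotarev density theorem the matching factorization patterns would occur for a proportion of primes equal to their share of the group: (S_3 x S_3) : C_2 (6T13) additionally contains elements of type 4+2, 3+2+1, 2+1+1+1+1 (36 of its 72 elements, about 50% of primes); S_6 (6T16) additionally contains elements of type 5+1, 4+2, 4+1+1, 3+2+1, 2+1+1+1+1 (459 of its 720 elements, about 64% of primes). None of the 14 primes tested shows any such pattern (for each of these groups the chance of that is below 10^-4), which rules them out. Hence G = S_3 x S_3 (6T9), of order 36.

S_3 x S_3 (also written G36-)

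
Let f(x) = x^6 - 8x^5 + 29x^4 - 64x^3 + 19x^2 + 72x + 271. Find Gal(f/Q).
(C_3 x C_3) : C_4

The polynomial f is an irreducible sextic over Q, so G = Gal(f/Q) is one of the 16 transitive subgroups 6T1, ..., 6T16 of S_6. The discriminant of f is 564385546240000 = 23756800^2, a perfect square, so G is contained in A_6. The transitive groups of degree 6 contained in A_6 are: A_4 (6T4, order 12), S_4 (6T7, order 24), (C_3 x C_3) : C_4 (6T10, order 36), PSL(2,5) (6T12, order 60), A_6 (6T15, order 360). By Dedekind's theorem, for a prime p not dividing disc(f) the degrees of the irreducible factors of f mod p form the cycle type of an element of G. Factoring f modulo the 19 such primes p <= 79 (skipping 2, 5, 29, which divide the discriminant), each new pattern first appears at: mod 3: f = (x^2 + x + 2)(x^4 + 2x + 2), pattern 4+2; mod 11: f = (x^3 + 7x + 10)(x^3 + 3x^2 + 4), pattern 3+3; mod 19: f = (x + 13)(x + 15)(x^2 + 9x + 10)(x^2 + 12x + 2), pattern 2+2+1+1; mod 61: f = (x + 4)(x + 37)(x + 51)(x^3 + 22x^2 + 36x + 25), pattern 3+1+1+1. No other pattern occurs in this range, so the set of observed cycle types is {4+2, 3+3, 2+2+1+1, 3+1+1+1}. The candidates containing elements of all these cycle types are (C_3 x C_3) : C_4 (6T10) of order 36, A_6 (6T15) of order 360; the others are excluded. The observed types are precisely the cycle types that occur in (C_3 x C_3) : C_4 (6T10) (apart from the identity). Each of the other remaining candidates has further cycle types, and by the Chebotarev density theorem the matching factorization patterns would occur for a proportion of primes equal to their share of the group: A_6 (6T15) additionally contains elements of type 5+1 (144 of its 360 elements, about 40% of primes). None of the 19 primes tested shows any such pattern (for each of these groups the chance of that is below 10^-4), which rules them out. Hence G = (C_3 x C_3) : C_4 (6T10), of order 36.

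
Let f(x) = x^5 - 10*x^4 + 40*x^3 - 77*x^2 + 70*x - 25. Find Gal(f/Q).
The polynomial f is an irreducible quintic over Q, so G = Gal(f/Q) is a transitive subgroup of S_5: one of C_5 (5T1, order 5), D_5 (5T2, order 10), F_20 (5T3, order 20), A_5 (5T4, order 60) or S_5 (5T5, order 120). The discriminant of f is 55225 = 235^2, a perfect square, so G is contained in A_5. The transitive groups of degree 5 contained in A_5 are: C_5 (5T1, order 5), D_5 (5T2, order 10), A_5 (5T4, order 60). By Dedekind's theorem, for a prime p not dividing disc(f) the degrees of the irreducible factors of f mod p form the cycle type of an element of G. Factoring f modulo the 23 such primes p <= 97 (skipping 5, 47, which divide the discriminant), each new pattern first appears at: mod 2: f = (x^5 + x^2 + 1), pattern 5; mod 11: f = (x + 6)(x^2 + x + 8)(x^2 + 5x + 2), pattern 2+2+1; mod 83: f = (x + 20)(x + 22)(x + 50)(x + 70)(x + 77), pattern 1+1+1+1+1. No other pattern occurs in this range, so the set of observed cycle types is {5, 2+2+1, 1+1+1+1+1}. The candidates containing elements of all these cycle types are D_5 (5T2) of order 10, A_5 (5T4) of order 60; the others are excluded. The observed types are precisely the cycle types that occur in D_5 (5T2). Each of the other remaining candidates has further cycle types, and by the Chebotarev density theorem the matching factorization patterns would occur for a proportion of primes equal to their share of the group: A_5 (5T4) additionally contains elements of type 3+1+1 (20 of its 60 elements, about 33% of primes). None of the 23 primes tested shows any such pattern (for each of these groups the chance of that is below 10^-4), which rules them out. Hence G = D_5 (5T2), of order 10.

D_5 (also written D5)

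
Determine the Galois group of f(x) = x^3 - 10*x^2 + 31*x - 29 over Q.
C_3

The polynomial is an irreducible cubic over Q and its discriminant is 49 = 7^2, a perfect square. For an irreducible cubic, a square discriminant forces the Galois group to be A_3, the cyclic group of order 3.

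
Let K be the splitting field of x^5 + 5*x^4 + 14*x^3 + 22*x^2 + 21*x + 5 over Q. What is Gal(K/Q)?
The polynomial f is an irreducible quintic over Q, so G = Gal(f/Q) is a transitive subgroup of S_5: one of C_5 (5T1, order 5), D_5 (5T2, order 10), F_20 (5T3, order 20), A_5 (5T4, order 60) or S_5 (5T5, order 120). The discriminant of f is 931072, which is not a perfect square, so G is not contained in A_5. The transitive groups of degree 5 not contained in A_5 are: F_20 (5T3, order 20), S_5 (5T5, order 120). By Dedekind's theorem, for a prime p not dividing disc(f) the degrees of the irreducible factors of f mod p form the cycle type of an element of G. Factoring f modulo the 5 such primes p <= 13 (skipping 2, which divides the discriminant), each new pattern first appears at: mod 3: f = (x^5 + 2x^4 + 2x^3 + x^2 + 2), pattern 5; mod 5: f = (x)(x^4 + 4x^2 + 2x + 1), pattern 4+1; mod 13: f = (x + 2)(x + 5)(x^3 + 11x^2 + 5x + 7), pattern 3+1+1. No other pattern occurs in this range, so the set of observed cycle types is {5, 4+1, 3+1+1}. Among the candidates above, the only group containing elements of all these cycle types is S_5 (5T5) — F_20 (5T3) lacks at least one of them. Hence G = S_5 (5T5), of order 120.

S_5, the symmetric group on 5 letters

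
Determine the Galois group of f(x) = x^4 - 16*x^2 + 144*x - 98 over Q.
The polynomial is an irreducible quartic over Q and its discriminant is -7246153728, which is not a perfect square, so the Galois group is not contained in A_4. The resolvent cubic y^3 + 16*y^2 + 392*y - 14464 has exactly one rational root, so the Galois group is C_4 or D_4. The quartic remains irreducible over Q(sqrt(disc)), so the group is D_4.

D_4 (also written D4)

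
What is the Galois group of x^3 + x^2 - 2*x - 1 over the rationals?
3T1: C_3

The polynomial is an irreducible cubic over Q and its discriminant is 49 = 7^2, a perfect square. For an irreducible cubic, a square discriminant forces the Galois group to be A_3, the cyclic group of order 3.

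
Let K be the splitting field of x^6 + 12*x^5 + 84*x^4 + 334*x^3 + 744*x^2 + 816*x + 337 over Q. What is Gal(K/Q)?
The polynomial f is an irreducible sextic over Q, so G = Gal(f/Q) is one of the 16 transitive subgroups 6T1, ..., 6T16 of S_6. The discriminant of f is 273843168325632, which is not a perfect square, so G is not contained in A_6. The transitive groups of degree 6 not contained in A_6 are: C_6 (6T1, order 6), S_3 (6T2, order 6), D_6 (6T3, order 12), C_3 x S_3 (6T5, order 18), A_4 x C_2 (6T6, order 24), S_4 (6T8, order 24), S_3 x S_3 (6T9, order 36), S_4 x C_2 (6T11, order 48), (S_3 x S_3) : C_2 (6T13, order 72), PGL(2,5) (6T14, order 120), S_6 (6T16, order 720). By Dedekind's theorem, for a prime p not dividing disc(f) the degrees of the irreducible factors of f mod p form the cycle type of an element of G. Factoring f modulo the 79 such primes p <= 431 (skipping 2, 3, 19, 97, which divide the discriminant), each new pattern first appears at: mod 5: f = (x^6 + 2x^5 + 4x^4 + 4x^3 + 4x^2 + x + 2), pattern 6; mod 7: f = (x^2 + x + 4)(x^2 + 5x + 5)(x^2 + 6x + 6), pattern 2+2+2; mod 11: f = (x + 2)(x + 4)(x^2 + 2x + 2)(x^2 + 4x + 8), pattern 2+2+1+1; mod 13: f = (x^3 + 6x^2 + 4)(x^3 + 6x^2 + 9x + 3), pattern 3+3; mod 181: f = (x + 15)(x + 26)(x + 50)(x + 57)(x + 80)(x + 146), pattern 1+1+1+1+1+1. No other pattern occurs in this range, so the set of observed cycle types is {6, 2+2+2, 2+2+1+1, 3+3, 1+1+1+1+1+1}. The candidates containing elements of all these cycle types are D_6 (6T3) of order 12, A_4 x C_2 (6T6) of order 24, S_3 x S_3 (6T9) of order 36, S_4 x C_2 (6T11) of order 48, (S_3 x S_3) : C_2 (6T13) of order 72, PGL(2,5) (6T14) of order 120, S_6 (6T16) of order 720; the others are excluded. The observed types are precisely the cycle types that occur in D_6 (6T3). Each of the other remaining candidates has further cycle types, and by the Chebotarev density theorem the matching factorization patterns would occur for a proportion of primes equal to their share of the group: A_4 x C_2 (6T6) additionally contains elements of type 2+1+1+1+1 (3 of its 24 elements, about 12% of primes); S_3 x S_3 (6T9) additionally contains elements of type 3+1+1+1 (4 of its 36 elements, about 11% of primes); S_4 x C_2 (6T11) additionally contains elements of type 4+2, 4+1+1, 2+1+1+1+1 (15 of its 48 elements, about 31% of primes); (S_3 x S_3) : C_2 (6T13) additionally contains elements of type 4+2, 3+2+1, 3+1+1+1, 2+1+1+1+1 (40 of its 72 elements, about 56% of primes); PGL(2,5) (6T14) additionally contains elements of type 5+1, 4+1+1 (54 of its 120 elements, about 45% of primes); S_6 (6T16) additionally contains elements of type 5+1, 4+2, 4+1+1, 3+2+1, 3+1+1+1, 2+1+1+1+1 (499 of its 720 elements, about 69% of primes). None of the 79 primes tested shows any such pattern (for each of these groups the chance of that is below 10^-4), which rules them out. Hence G = D_6 (6T3), of order 12.

D_6 (order 12)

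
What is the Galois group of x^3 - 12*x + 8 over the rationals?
The polynomial is an irreducible cubic over Q and its discriminant is 5184 = 72^2, a perfect square. For an irreducible cubic, a square discriminant forces the Galois group to be A_3, the cyclic group of order 3.

3T1: C_3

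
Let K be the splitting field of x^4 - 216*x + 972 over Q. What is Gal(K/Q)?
A_4, the alternating group on 4 letters

The polynomial is an irreducible quartic over Q and its discriminant is 176319369216 = 419904^2, a perfect square, so the Galois group is contained in A_4. The resolvent cubic y^3 - 3888*y - 46656 is irreducible over Q. An irreducible resolvent with square discriminant gives A_4.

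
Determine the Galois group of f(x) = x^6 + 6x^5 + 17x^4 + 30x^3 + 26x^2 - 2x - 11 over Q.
S_4, S_4(6d), the S_4-action on 6 points inside A_6

The polynomial f is an irreducible sextic over Q, so G = Gal(f/Q) is one of the 16 transitive subgroups 6T1, ..., 6T16 of S_6. The discriminant of f is 276091456 = 16616^2, a perfect square, so G is contained in A_6. The transitive groups of degree 6 contained in A_6 are: A_4 (6T4, order 12), S_4 (6T7, order 24), (C_3 x C_3) : C_4 (6T10, order 36), PSL(2,5) (6T12, order 60), A_6 (6T15, order 360). By Dedekind's theorem, for a prime p not dividing disc(f) the degrees of the irreducible factors of f mod p form the cycle type of an element of G. Factoring f modulo the 79 such primes p <= 421 (skipping 2, 31, 67, which divide the discriminant), each new pattern first appears at: mod 3: f = (x^2 + x + 2)(x^4 + 2x^3 + x^2 + x + 2), pattern 4+2; mod 5: f = (x^3 + 2x^2 + x + 4)(x^3 + 4x^2 + 3x + 1), pattern 3+3; mod 11: f = (x)(x + 6)(x^2 + 4x + 9)(x^2 + 7x + 2), pattern 2+2+1+1. No other pattern occurs in this range, so the set of observed cycle types is {4+2, 3+3, 2+2+1+1}. The candidates containing elements of all these cycle types are S_4 (6T7) of order 24, (C_3 x C_3) : C_4 (6T10) of order 36, A_6 (6T15) of order 360; the others are excluded. The observed types are precisely the cycle types that occur in S_4 (6T7) (apart from the identity). Each of the other remaining candidates has further cycle types, and by the Chebotarev density theorem the matching factorization patterns would occur for a proportion of primes equal to their share of the group: (C_3 x C_3) : C_4 (6T10) additionally contains elements of type 3+1+1+1 (4 of its 36 elements, about 11% of primes); A_6 (6T15) additionally contains elements of type 5+1, 3+1+1+1 (184 of its 360 elements, about 51% of primes). None of the 79 primes tested shows any such pattern (for each of these groups the chance of that is below 10^-4), which rules them out. Hence G = S_4 (6T7), of order 24.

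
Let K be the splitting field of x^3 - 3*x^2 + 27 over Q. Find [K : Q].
The degree of the splitting field over Q equals the order of the Galois group, so first determine the group. The polynomial is an irreducible cubic over Q and its discriminant is -16767, which is not a perfect square. For an irreducible cubic, a non-square discriminant gives Galois group S_3. The Galois group S_3 (3T2) has order 6, so the splitting field has degree 6 over Q.

6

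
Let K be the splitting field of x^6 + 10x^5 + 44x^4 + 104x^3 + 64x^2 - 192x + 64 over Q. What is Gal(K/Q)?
The polynomial f is an irreducible sextic over Q, so G = Gal(f/Q) is one of the 16 transitive subgroups 6T1, ..., 6T16 of S_6. The discriminant of f is 564385546240000 = 23756800^2, a perfect square, so G is contained in A_6. The transitive groups of degree 6 contained in A_6 are: A_4 (6T4, order 12), S_4 (6T7, order 24), (C_3 x C_3) : C_4 (6T10, order 36), PSL(2,5) (6T12, order 60), A_6 (6T15, order 360). By Dedekind's theorem, for a prime p not dividing disc(f) the degrees of the irreducible factors of f mod p form the cycle type of an element of G. Factoring f modulo the 19 such primes p <= 79 (skipping 2, 5, 29, which divide the discriminant), each new pattern first appears at: mod 3: f = (x^2 + x + 2)(x^4 + 2x + 2), pattern 4+2; mod 11: f = (x^3 + x^2 + x + 3)(x^3 + 9x^2 + x + 3), pattern 3+3; mod 19: f = (x + 16)(x + 18)(x^2 + 15x + 8)(x^2 + 18x + 9), pattern 2+2+1+1; mod 61: f = (x + 7)(x + 40)(x + 54)(x^3 + 31x^2 + 12x + 53), pattern 3+1+1+1. No other pattern occurs in this range, so the set of observed cycle types is {4+2, 3+3, 2+2+1+1, 3+1+1+1}. The candidates containing elements of all these cycle types are (C_3 x C_3) : C_4 (6T10) of order 36, A_6 (6T15) of order 360; the others are excluded. The observed types are precisely the cycle types that occur in (C_3 x C_3) : C_4 (6T10) (apart from the identity). Each of the other remaining candidates has further cycle types, and by the Chebotarev density theorem the matching factorization patterns would occur for a proportion of primes equal to their share of the group: A_6 (6T15) additionally contains elements of type 5+1 (144 of its 360 elements, about 40% of primes). None of the 19 primes tested shows any such pattern (for each of these groups the chance of that is below 10^-4), which rules them out. Hence G = (C_3 x C_3) : C_4 (6T10), of order 36.

(C_3 x C_3) : C_4 (order 36)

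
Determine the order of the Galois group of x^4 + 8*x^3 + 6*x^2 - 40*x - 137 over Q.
8

The degree of the splitting field over Q equals the order of the Galois group, so first determine the group. The polynomial is an irreducible quartic over Q and its discriminant is -544195584, which is not a perfect square, so the Galois group is not contained in A_4. The resolvent cubic y^3 - 6*y^2 + 228*y + 3880 has exactly one rational root, so the Galois group is C_4 or D_4. The quartic remains irreducible over Q(sqrt(disc)), so the group is D_4. The Galois group D_4 (4T3) has order 8, so the splitting field has degree 8 over Q.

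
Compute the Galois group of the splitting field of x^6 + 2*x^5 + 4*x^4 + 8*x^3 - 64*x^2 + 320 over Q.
(C_3 x C_3) : C_4, the transitive group 6T10 of order 36

The polynomial f is an irreducible sextic over Q, so G = Gal(f/Q) is one of the 16 transitive subgroups 6T1, ..., 6T16 of S_6. The discriminant of f is 564385546240000 = 23756800^2, a perfect square, so G is contained in A_6. The transitive groups of degree 6 contained in A_6 are: A_4 (6T4, order 12), S_4 (6T7, order 24), (C_3 x C_3) : C_4 (6T10, order 36), PSL(2,5) (6T12, order 60), A_6 (6T15, order 360). By Dedekind's theorem, for a prime p not dividing disc(f) the degrees of the irreducible factors of f mod p form the cycle type of an element of G. Factoring f modulo the 19 such primes p <= 79 (skipping 2, 5, 29, which divide the discriminant), each new pattern first appears at: mod 3: f = (x^2 + 1)(x^4 + 2x^3 + 2), pattern 4+2; mod 11: f = (x^3 + 5x^2 + 9x + 3)(x^3 + 8x^2 + 10x + 4), pattern 3+3; mod 19: f = (x + 3)(x + 5)(x^2 + 5x + 15)(x^2 + 8x + 1), pattern 2+2+1+1; mod 61: f = (x + 9)(x + 23)(x + 56)(x^3 + 36x^2 + 22x + 38), pattern 3+1+1+1. No other pattern occurs in this range, so the set of observed cycle types is {4+2, 3+3, 2+2+1+1, 3+1+1+1}. The candidates containing elements of all these cycle types are (C_3 x C_3) : C_4 (6T10) of order 36, A_6 (6T15) of order 360; the others are excluded. The observed types are precisely the cycle types that occur in (C_3 x C_3) : C_4 (6T10) (apart from the identity). Each of the other remaining candidates has further cycle types, and by the Chebotarev density theorem the matching factorization patterns would occur for a proportion of primes equal to their share of the group: A_6 (6T15) additionally contains elements of type 5+1 (144 of its 360 elements, about 40% of primes). None of the 19 primes tested shows any such pattern (for each of these groups the chance of that is below 10^-4), which rules them out. Hence G = (C_3 x C_3) : C_4 (6T10), of order 36.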